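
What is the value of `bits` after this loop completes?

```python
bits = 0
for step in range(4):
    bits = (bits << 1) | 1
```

Build 4 consecutive 1-bits: 0b1111
`bits` takes the values: 0 → 1 → 3 → 7 → 15

Answer: 15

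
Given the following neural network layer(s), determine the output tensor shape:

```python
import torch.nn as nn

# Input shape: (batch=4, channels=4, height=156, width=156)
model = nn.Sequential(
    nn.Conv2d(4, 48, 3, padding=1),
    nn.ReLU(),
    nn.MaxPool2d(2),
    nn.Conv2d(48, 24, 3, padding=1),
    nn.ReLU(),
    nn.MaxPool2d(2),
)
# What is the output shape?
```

Input: (4, 4, 156, 156) -> after first Conv2d: (4, 48, 156, 156) -> after first MaxPool2d: (4, 48, 78, 78) -> after second Conv2d: (4, 24, 78, 78) -> Output: (4, 24, 39, 39)

Answer: (4, 24, 39, 39)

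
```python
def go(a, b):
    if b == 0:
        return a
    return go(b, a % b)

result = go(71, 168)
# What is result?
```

go(71, 168) -> go(168, 71) -> go(71, 26) -> go(26, 19) -> go(19, 7) -> go(7, 5) -> go(5, 2) -> go(2, 1) -> go(1, 0) -> 1

Answer: 1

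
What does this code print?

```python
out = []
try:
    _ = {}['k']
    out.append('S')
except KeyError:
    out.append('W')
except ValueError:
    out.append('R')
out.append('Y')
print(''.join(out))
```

Execution trace: 'W' (except KeyError) → 'Y' (after the try/except). Output: WY

Answer: WY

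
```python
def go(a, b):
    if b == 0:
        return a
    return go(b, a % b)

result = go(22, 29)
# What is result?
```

go(22, 29) -> go(29, 22) -> go(22, 7) -> go(7, 1) -> go(1, 0) -> 1

Answer: 1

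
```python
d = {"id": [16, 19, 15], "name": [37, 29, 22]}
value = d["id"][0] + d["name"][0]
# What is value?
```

Trace:
`d = {"id": [16, 19, 15], "name": [37, 29, 22]}` → d = {'id': [16, 19, 15], 'name': [37, 29, 22]}
`value = d["id"][0] + d["name"][0]` → value = 53
So value = 53

Answer: 53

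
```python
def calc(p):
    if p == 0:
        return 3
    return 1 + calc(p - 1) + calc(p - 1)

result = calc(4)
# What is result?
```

calc(p) = 1 + 2·calc(p-1), calc(0)=3. Closed form: (3+1)·2^4 - 1 = 63.

Answer: 63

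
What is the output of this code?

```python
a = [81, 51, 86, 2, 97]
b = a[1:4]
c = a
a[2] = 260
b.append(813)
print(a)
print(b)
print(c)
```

Key concept: slice vs alias.
Step by step:
`a = [81, 51, 86, 2, 97]` → a = [81, 51, 86, 2, 97]
`b = a[1:4]` → b = [51, 86, 2]
`c = a` → c = [81, 51, 86, 2, 97] (same object as a)
`a[2] = 260` → a = [81, 51, 260, 2, 97] (same object as c); c = [81, 51, 260, 2, 97] (same object as a)
`b.append(813)` → b = [51, 86, 2, 813]
`print(a)` → prints [81, 51, 260, 2, 97]
`print(b)` → prints [51, 86, 2, 813]
`print(c)` → prints [81, 51, 260, 2, 97]

Answer:
[81, 51, 260, 2, 97]
[51, 86, 2, 813]
[81, 51, 260, 2, 97]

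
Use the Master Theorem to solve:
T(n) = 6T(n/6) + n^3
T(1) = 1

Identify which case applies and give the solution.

a=6, b=6, f(n)=n^3. log_6(6) = 1. Since c=3 > 1 and the regularity condition holds (6(n/6)^3 = (6/6^3)n^3 with 6/6^3 < 1), Case 3 applies: T(n) = Θ(f(n)) = O(n^3).

Answer: O(n^3) - Case 3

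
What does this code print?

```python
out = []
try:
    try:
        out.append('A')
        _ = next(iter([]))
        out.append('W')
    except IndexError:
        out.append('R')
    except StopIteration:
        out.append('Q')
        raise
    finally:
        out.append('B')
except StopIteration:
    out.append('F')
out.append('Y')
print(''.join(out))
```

Execution trace: 'A' (inner try body) → 'Q' (inner except StopIteration) → 'B' (inner finally) → 'F' (outer except StopIteration) → 'Y' (after the try/except). Output: AQBFY

Answer: AQBFY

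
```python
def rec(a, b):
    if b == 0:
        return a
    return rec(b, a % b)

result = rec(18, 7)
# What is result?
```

rec(18, 7) -> rec(7, 4) -> rec(4, 3) -> rec(3, 1) -> rec(1, 0) -> 1

Answer: 1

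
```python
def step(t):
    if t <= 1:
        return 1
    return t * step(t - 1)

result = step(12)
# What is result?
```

step(12) = 12 * 11 * 10 * 9 * 8 * 7 * 6 * 5 * 4 * 3 * 2 * 1 = 479001600

Answer: 479001600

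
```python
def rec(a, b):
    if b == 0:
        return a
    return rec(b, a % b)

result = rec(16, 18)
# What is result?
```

rec(16, 18) -> rec(18, 16) -> rec(16, 2) -> rec(2, 0) -> 2

Answer: 2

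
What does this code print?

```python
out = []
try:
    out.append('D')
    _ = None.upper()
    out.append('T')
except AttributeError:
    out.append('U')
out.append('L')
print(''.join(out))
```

Execution trace: 'D' (try body) → 'U' (except AttributeError) → 'L' (after the try/except). Output: DUL

Answer: DUL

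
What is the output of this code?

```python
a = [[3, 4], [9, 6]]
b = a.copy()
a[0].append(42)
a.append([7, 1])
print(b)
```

Key concept: shallow copy with nested lists.
Step by step:
`a = [[3, 4], [9, 6]]` → a = [[3, 4], [9, 6]]
`b = a.copy()` → b = [[3, 4], [9, 6]]
`a[0].append(42)` → a = [[3, 4, 42], [9, 6]]; b = [[3, 4, 42], [9, 6]]
`a.append([7, 1])` → a = [[3, 4, 42], [9, 6], [7, 1]]
`print(b)` → prints [[3, 4, 42], [9, 6]]

Answer: [[3, 4, 42], [9, 6]]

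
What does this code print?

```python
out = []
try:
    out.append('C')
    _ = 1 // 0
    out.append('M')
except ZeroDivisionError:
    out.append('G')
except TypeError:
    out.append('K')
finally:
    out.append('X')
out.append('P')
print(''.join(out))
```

Execution trace: 'C' (try body) → 'G' (except ZeroDivisionError) → 'X' (finally) → 'P' (after the try/except). Output: CGXP

Answer: CGXP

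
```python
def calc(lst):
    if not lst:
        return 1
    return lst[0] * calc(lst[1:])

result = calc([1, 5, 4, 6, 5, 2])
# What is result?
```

Product over [1, 5, 4, 6, 5, 2] = 1 * 5 * 4 * 6 * 5 * 2 = 1200

Answer: 1200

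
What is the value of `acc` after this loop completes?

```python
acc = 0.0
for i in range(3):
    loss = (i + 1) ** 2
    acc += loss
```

Sum of squared losses 1² + 2² + ... + 3²
`acc` takes the values: 0.0 → 1.0 → 5.0 → 14.0

Answer: 14.0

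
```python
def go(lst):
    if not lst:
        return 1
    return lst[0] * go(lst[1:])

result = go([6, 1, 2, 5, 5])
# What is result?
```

Product over [6, 1, 2, 5, 5] = 6 * 1 * 2 * 5 * 5 = 300

Answer: 300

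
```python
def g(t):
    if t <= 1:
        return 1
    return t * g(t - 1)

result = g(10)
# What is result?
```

g(10) = 10 * 9 * 8 * 7 * 6 * 5 * 4 * 3 * 2 * 1 = 3628800

Answer: 3628800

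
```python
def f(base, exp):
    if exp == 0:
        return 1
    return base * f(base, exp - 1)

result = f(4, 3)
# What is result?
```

f(4, 3) = 4 * 4 * 4 = 64

Answer: 64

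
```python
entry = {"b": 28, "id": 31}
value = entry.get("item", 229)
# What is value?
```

Trace:
`entry = {"b": 28, "id": 31}` → entry = {'b': 28, 'id': 31}
`value = entry.get("item", 229)` → value = 229
So value = 229

Answer: 229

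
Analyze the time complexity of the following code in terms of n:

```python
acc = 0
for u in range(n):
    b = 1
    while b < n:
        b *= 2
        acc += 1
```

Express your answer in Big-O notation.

Each loop level contributes: n × log n. Multiplying the contributions gives O(n log n).

Answer: O(n log n)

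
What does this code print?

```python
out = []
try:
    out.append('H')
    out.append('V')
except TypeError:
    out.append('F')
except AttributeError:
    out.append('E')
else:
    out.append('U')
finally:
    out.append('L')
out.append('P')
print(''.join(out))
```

Execution trace: 'H' (try body) → 'V' (try body, no exception) → 'U' (else) → 'L' (finally) → 'P' (after the try/except). Output: HVULP

Answer: HVULP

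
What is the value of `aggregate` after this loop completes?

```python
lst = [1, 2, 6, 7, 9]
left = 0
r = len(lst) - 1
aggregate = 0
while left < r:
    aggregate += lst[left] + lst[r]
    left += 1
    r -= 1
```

Sum of pairs from ends
`aggregate` takes the values: 0 → 10 → 19

Answer: 19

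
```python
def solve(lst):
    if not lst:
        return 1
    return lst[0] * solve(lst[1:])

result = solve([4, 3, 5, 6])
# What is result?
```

Product over [4, 3, 5, 6] = 4 * 3 * 5 * 6 = 360

Answer: 360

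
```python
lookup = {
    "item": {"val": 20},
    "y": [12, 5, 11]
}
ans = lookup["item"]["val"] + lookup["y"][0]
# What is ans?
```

Trace:
`lookup = { ...` → lookup = {'item': {'val': 20}, 'y': [12, 5, 11]}
`ans = lookup["item"]["val"] + lookup["y"][0]` → ans = 32
So ans = 32

Answer: 32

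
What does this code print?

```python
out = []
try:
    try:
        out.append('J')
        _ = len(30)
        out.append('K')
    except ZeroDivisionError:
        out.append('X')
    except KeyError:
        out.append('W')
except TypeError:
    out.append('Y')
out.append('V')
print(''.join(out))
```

Execution trace: 'J' (try body) → 'Y' (outer except TypeError) → 'V' (after the try/except). Output: JYV

Answer: JYV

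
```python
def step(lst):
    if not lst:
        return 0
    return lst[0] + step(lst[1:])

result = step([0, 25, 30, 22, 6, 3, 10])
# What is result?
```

0 + 25 + 30 + 22 + 6 + 3 + 10 + 0 = 96

Answer: 96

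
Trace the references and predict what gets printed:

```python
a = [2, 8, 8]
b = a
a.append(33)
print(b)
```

Key concept: basic list aliasing.
Step by step:
`a = [2, 8, 8]` → a = [2, 8, 8]
`b = a` → b = [2, 8, 8] (same object as a)
`a.append(33)` → a = [2, 8, 8, 33] (same object as b); b = [2, 8, 8, 33] (same object as a)
`print(b)` → prints [2, 8, 8, 33]

Answer: [2, 8, 8, 33]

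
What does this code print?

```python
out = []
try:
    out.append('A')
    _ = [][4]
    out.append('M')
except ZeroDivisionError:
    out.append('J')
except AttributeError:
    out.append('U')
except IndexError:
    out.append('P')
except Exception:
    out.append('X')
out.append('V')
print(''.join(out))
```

Execution trace: 'A' (try body) → 'P' (except IndexError) → 'V' (after the try/except). Output: APV

Answer: APV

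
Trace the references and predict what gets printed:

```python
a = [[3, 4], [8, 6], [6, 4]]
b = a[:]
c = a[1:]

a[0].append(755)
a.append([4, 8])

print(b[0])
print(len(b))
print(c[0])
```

Key concept: slice with nested mutation.
Step by step:
`a = [[3, 4], [8, 6], [6, 4]]` → a = [[3, 4], [8, 6], [6, 4]]
`b = a[:]` → b = [[3, 4], [8, 6], [6, 4]]
`c = a[1:]` → c = [[8, 6], [6, 4]]
`a[0].append(755)` → a = [[3, 4, 755], [8, 6], [6, 4]]; b = [[3, 4, 755], [8, 6], [6, 4]]
`a.append([4, 8])` → a = [[3, 4, 755], [8, 6], [6, 4], [4, 8]]
`print(b[0])` → prints [3, 4, 755]
`print(len(b))` → prints 3
`print(c[0])` → prints [8, 6]

Answer:
[3, 4, 755]
3
[8, 6]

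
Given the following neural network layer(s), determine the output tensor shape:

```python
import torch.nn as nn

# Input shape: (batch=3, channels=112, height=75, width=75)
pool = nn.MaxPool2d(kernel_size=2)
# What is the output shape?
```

Input: (3, 112, 75, 75) -> Output: (3, 112, 37, 37)

Answer: (3, 112, 37, 37)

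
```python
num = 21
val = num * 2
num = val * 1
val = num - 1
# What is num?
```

Trace:
`num = 21` → num = 21
`val = num * 2` → val = 42
`num = val * 1` → num = 42
`val = num - 1` → val = 41
So num = 42

Answer: 42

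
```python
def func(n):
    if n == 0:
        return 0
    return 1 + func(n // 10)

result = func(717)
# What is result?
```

Count of digits of 717: 3

Answer: 3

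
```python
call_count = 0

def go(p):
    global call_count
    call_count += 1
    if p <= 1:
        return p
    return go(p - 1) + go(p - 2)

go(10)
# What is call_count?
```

Calls(p) = 1 + Calls(p-1) + Calls(p-2); Calls(0)=Calls(1)=1. For p=10 this gives 177.

Answer: 177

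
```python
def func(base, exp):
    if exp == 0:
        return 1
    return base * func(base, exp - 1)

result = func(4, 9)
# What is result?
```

func(4, 9) = 4 * 4 * 4 * 4 * 4 * 4 * 4 * 4 * 4 = 262144

Answer: 262144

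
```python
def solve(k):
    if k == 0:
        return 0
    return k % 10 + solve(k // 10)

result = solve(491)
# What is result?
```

Sum of digits of 491: 1 + 9 + 4 = 14

Answer: 14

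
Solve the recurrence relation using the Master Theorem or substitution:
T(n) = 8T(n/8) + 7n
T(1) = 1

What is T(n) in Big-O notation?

By Master Theorem: a=8, b=8, f(n)=7n. Since log_8(8) = 1 and f(n) = Θ(n^1), Case 2 applies. T(n) = O(n log n).

Answer: O(n log n)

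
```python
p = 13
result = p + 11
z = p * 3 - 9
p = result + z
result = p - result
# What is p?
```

Trace:
`p = 13` → p = 13
`result = p + 11` → result = 24
`z = p * 3 - 9` → z = 30
`p = result + z` → p = 54
`result = p - result` → result = 30
So p = 54

Answer: 54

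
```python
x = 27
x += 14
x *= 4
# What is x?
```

Trace:
`x = 27` → x = 27
`x += 14` → x = 41
`x *= 4` → x = 164
So x = 164

Answer: 164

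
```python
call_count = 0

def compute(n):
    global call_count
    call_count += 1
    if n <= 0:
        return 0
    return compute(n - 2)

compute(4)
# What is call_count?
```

Linear recursion stepping by 2: 3 calls from n=4 down to ≤0.

Answer: 3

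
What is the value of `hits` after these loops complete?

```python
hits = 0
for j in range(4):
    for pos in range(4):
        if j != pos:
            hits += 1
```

4² - 4 (exclude diagonal)
`hits` takes the values: 0 → 1 → 2 → 3 → 4 → 5 → 6 → 7 → 8 → 9 → 10 → 11 → 12

Answer: 12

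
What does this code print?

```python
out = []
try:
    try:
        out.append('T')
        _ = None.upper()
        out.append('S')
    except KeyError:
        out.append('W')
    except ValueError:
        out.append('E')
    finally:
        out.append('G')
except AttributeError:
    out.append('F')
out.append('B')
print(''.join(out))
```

Execution trace: 'T' (try body) → 'G' (finally) → 'F' (outer except AttributeError) → 'B' (after the try/except). Output: TGFB

Answer: TGFB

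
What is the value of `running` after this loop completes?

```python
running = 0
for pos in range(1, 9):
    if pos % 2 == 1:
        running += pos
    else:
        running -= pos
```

Add odd, subtract even
`running` takes the values: 0 → 1 → -1 → 2 → -2 → 3 → -3 → 4 → -4

Answer: -4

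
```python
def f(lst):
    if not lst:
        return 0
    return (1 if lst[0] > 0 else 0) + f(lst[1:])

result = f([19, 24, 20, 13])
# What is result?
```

Count of positive elements in [19, 24, 20, 13] = 4

Answer: 4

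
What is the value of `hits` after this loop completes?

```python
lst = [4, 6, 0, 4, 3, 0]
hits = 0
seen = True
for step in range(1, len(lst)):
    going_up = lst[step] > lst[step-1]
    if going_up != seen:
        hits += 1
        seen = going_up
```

Count direction changes in [4, 6, 0, 4, 3, 0]
`hits` takes the values: 0 → 1 → 2 → 3

Answer: 3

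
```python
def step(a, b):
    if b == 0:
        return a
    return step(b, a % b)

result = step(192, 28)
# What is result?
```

step(192, 28) -> step(28, 24) -> step(24, 4) -> step(4, 0) -> 4

Answer: 4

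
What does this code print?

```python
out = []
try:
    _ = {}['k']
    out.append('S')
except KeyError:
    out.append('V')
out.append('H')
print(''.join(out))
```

Execution trace: 'V' (except KeyError) → 'H' (after the try/except). Output: VH

Answer: VH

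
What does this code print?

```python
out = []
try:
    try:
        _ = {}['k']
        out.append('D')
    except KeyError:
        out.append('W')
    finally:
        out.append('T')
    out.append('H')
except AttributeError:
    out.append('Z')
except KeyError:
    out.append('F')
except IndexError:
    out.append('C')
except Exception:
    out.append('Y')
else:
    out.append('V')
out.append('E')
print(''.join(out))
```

Execution trace: 'W' (inner except KeyError) → 'T' (inner finally) → 'H' (try body, no exception) → 'V' (else) → 'E' (after the try/except). Output: WTHVE

Answer: WTHVE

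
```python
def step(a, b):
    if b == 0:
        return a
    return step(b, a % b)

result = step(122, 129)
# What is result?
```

step(122, 129) -> step(129, 122) -> step(122, 7) -> step(7, 3) -> step(3, 1) -> step(1, 0) -> 1

Answer: 1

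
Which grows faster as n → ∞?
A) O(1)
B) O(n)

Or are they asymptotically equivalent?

O(1) vs O(n): Higher order terms dominate.

Answer: B) O(n) grows faster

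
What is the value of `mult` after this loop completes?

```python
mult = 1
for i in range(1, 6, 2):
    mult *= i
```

Product of 1, 3, 5, ... up to 5
`mult` takes the values: 1 → 3 → 15

Answer: 15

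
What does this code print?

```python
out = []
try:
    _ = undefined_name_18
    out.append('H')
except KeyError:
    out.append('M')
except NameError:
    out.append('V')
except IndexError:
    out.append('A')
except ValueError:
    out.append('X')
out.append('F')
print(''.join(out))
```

Execution trace: 'V' (except NameError) → 'F' (after the try/except). Output: VF

Answer: VF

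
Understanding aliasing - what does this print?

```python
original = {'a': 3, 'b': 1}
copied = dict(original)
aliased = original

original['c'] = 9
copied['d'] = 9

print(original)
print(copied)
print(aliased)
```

Key concept: dict() creates copy, assignment creates alias.
Step by step:
`original = {'a': 3, 'b': 1}` → original = {'a': 3, 'b': 1}
`copied = dict(original)` → copied = {'a': 3, 'b': 1}
`aliased = original` → aliased = {'a': 3, 'b': 1} (same object as original)
`original['c'] = 9` → original = {'a': 3, 'b': 1, 'c': 9} (same object as aliased); aliased = {'a': 3, 'b': 1, 'c': 9} (same object as original)
`copied['d'] = 9` → copied = {'a': 3, 'b': 1, 'd': 9}
`print(original)` → prints {'a': 3, 'b': 1, 'c': 9}
`print(copied)` → prints {'a': 3, 'b': 1, 'd': 9}
`print(aliased)` → prints {'a': 3, 'b': 1, 'c': 9}

Answer:
{'a': 3, 'b': 1, 'c': 9}
{'a': 3, 'b': 1, 'd': 9}
{'a': 3, 'b': 1, 'c': 9}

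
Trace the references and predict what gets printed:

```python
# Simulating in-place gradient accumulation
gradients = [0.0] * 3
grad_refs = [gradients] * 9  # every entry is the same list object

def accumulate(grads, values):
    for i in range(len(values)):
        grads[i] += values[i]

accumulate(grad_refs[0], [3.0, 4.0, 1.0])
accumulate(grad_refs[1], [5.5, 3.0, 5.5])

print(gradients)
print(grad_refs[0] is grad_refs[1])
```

Key concept: gradient accumulation aliasing.
Step by step:
`gradients = [0.0] * 3` → gradients = [0.0, 0.0, 0.0]
`grad_refs = [gradients] * 9` → grad_refs = [[0.0, 0.0, 0.0], [0.0, 0.0, 0.0], [0.0, 0.0, 0.0], [0.0, 0.0, 0.0], [0.0, 0.0, 0.0], [0.0, 0.0, 0.0], [0.0, 0.0, 0.0], [0.0, 0.0, 0.0], [0.0, 0.0, 0.0]]
`accumulate(grad_refs[0], [3.0, 4.0, 1.0])` → gradients = [3.0, 4.0, 1.0]; grad_refs = [[3.0, 4.0, 1.0], [3.0, 4.0, 1.0], [3.0, 4.0, 1.0], [3.0, 4.0, 1.0], [3.0, 4.0, 1.0], [3.0, 4.0, 1.0], [3.0, 4.0, 1.0], [3.0, 4.0, 1.0], [3.0, 4.0, 1.0]]
`accumulate(grad_refs[1], [5.5, 3.0, 5.5])` → gradients = [8.5, 7.0, 6.5]; grad_refs = [[8.5, 7.0, 6.5], [8.5, 7.0, 6.5], [8.5, 7.0, 6.5], [8.5, 7.0, 6.5], [8.5, 7.0, 6.5], [8.5, 7.0, 6.5], [8.5, 7.0, 6.5], [8.5, 7.0, 6.5], [8.5, 7.0, 6.5]]
`print(gradients)` → prints [8.5, 7.0, 6.5]
`print(grad_refs[0] is grad_refs[1])` → prints True

Answer:
[8.5, 7.0, 6.5]
True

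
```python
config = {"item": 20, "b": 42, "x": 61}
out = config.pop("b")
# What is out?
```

Trace:
`config = {"item": 20, "b": 42, "x": 61}` → config = {'item': 20, 'b': 42, 'x': 61}
`out = config.pop("b")` → config = {'item': 20, 'x': 61}; out = 42
So out = 42

Answer: 42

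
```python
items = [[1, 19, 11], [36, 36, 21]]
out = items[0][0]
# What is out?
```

Trace:
`items = [[1, 19, 11], [36, 36, 21]]` → items = [[1, 19, 11], [36, 36, 21]]
`out = items[0][0]` → out = 1
So out = 1

Answer: 1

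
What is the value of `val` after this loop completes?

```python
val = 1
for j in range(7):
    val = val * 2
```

Multiply by 2, 7 times: 1 * 2^7 = 128
`val` takes the values: 1 → 2 → 4 → 8 → 16 → 32 → 64 → 128

Answer: 128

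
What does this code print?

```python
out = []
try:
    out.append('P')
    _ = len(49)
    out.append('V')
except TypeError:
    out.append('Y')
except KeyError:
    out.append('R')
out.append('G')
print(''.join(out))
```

Execution trace: 'P' (try body) → 'Y' (except TypeError) → 'G' (after the try/except). Output: PYG

Answer: PYG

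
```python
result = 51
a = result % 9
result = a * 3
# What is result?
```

Trace:
`result = 51` → result = 51
`a = result % 9` → a = 6
`result = a * 3` → result = 18
So result = 18

Answer: 18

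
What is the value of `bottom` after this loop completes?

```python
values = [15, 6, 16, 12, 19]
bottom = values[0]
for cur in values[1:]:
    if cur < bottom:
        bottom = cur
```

Minimum of [15, 6, 16, 12, 19]
`bottom` takes the values: 15 → 6

Answer: 6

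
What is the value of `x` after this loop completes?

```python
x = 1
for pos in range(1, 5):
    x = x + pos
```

Start at 1, add 1 through 4
`x` takes the values: 1 → 2 → 4 → 7 → 11

Answer: 11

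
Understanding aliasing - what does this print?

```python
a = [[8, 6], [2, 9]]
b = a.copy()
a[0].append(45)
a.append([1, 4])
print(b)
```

Key concept: shallow copy with nested lists.
Step by step:
`a = [[8, 6], [2, 9]]` → a = [[8, 6], [2, 9]]
`b = a.copy()` → b = [[8, 6], [2, 9]]
`a[0].append(45)` → a = [[8, 6, 45], [2, 9]]; b = [[8, 6, 45], [2, 9]]
`a.append([1, 4])` → a = [[8, 6, 45], [2, 9], [1, 4]]
`print(b)` → prints [[8, 6, 45], [2, 9]]

Answer: [[8, 6, 45], [2, 9]]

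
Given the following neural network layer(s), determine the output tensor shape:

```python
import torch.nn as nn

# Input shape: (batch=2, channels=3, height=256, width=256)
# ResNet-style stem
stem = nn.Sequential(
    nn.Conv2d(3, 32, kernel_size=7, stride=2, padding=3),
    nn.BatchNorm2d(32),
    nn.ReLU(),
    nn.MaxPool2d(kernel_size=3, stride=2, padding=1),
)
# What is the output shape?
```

Input: (2, 3, 256, 256) -> after Conv2d 7x7 stride=2: (2, 32, 128, 128) -> Output: (2, 32, 64, 64)

Answer: (2, 32, 64, 64)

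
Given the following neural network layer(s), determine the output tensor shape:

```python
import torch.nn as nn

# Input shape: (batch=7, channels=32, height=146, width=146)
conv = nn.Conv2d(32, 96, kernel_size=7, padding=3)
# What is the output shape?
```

Input: (7, 32, 146, 146) -> Output: (7, 96, 146, 146)

Answer: (7, 96, 146, 146)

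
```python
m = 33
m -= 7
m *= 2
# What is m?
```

Trace:
`m = 33` → m = 33
`m -= 7` → m = 26
`m *= 2` → m = 52
So m = 52

Answer: 52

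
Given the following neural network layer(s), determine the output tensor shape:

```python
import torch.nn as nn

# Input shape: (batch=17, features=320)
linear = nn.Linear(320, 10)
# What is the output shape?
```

Input: (17, 320) -> Output: (17, 10)

Answer: (17, 10)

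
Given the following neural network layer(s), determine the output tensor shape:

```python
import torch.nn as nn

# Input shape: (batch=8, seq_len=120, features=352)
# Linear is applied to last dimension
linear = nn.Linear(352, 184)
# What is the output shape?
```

Input: (8, 120, 352) -> Output: (8, 120, 184)

Answer: (8, 120, 184)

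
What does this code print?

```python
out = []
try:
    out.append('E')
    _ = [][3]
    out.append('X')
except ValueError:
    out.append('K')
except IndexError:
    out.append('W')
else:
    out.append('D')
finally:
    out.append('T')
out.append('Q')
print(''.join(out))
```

Execution trace: 'E' (try body) → 'W' (except IndexError) → 'T' (finally) → 'Q' (after the try/except). Output: EWTQ

Answer: EWTQ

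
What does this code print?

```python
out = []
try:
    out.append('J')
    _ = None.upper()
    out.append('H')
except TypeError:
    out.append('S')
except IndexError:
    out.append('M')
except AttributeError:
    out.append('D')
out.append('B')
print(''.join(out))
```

Execution trace: 'J' (try body) → 'D' (except AttributeError) → 'B' (after the try/except). Output: JDB

Answer: JDB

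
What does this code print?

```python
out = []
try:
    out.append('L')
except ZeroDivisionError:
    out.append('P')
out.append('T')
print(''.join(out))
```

Execution trace: 'L' (try body, no exception) → 'T' (after the try/except). Output: LT

Answer: LT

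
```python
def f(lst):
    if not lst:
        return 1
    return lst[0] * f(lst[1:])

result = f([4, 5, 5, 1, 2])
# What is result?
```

Product over [4, 5, 5, 1, 2] = 4 * 5 * 5 * 1 * 2 = 200

Answer: 200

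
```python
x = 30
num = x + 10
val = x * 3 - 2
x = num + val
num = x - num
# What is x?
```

Trace:
`x = 30` → x = 30
`num = x + 10` → num = 40
`val = x * 3 - 2` → val = 88
`x = num + val` → x = 128
`num = x - num` → num = 88
So x = 128

Answer: 128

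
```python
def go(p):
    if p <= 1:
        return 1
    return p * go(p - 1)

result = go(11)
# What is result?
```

go(11) = 11 * 10 * 9 * 8 * 7 * 6 * 5 * 4 * 3 * 2 * 1 = 39916800

Answer: 39916800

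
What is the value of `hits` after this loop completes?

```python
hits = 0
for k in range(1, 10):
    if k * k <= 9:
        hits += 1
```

Count numbers where k² ≤ 9
`hits` takes the values: 0 → 1 → 2 → 3

Answer: 3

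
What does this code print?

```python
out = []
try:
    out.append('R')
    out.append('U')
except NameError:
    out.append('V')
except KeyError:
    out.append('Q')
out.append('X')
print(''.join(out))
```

Execution trace: 'R' (try body) → 'U' (try body, no exception) → 'X' (after the try/except). Output: RUX

Answer: RUX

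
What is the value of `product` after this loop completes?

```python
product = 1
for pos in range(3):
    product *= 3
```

3^3 = 27
`product` takes the values: 1 → 3 → 9 → 27

Answer: 27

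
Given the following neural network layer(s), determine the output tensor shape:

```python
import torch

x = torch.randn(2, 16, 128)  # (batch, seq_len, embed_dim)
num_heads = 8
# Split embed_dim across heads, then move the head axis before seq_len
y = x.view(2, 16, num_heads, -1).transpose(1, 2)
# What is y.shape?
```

Input: (2, 16, 128) -> head_dim = 128 // 8 = 16; after view: (2, 16, 8, 16) -> after transpose(1, 2): (2, 8, 16, 16) -> Output: (2, 8, 16, 16)

Answer: (2, 8, 16, 16)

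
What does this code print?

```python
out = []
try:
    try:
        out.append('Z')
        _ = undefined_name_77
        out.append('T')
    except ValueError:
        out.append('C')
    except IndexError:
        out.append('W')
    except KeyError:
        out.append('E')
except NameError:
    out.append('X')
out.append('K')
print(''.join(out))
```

Execution trace: 'Z' (try body) → 'X' (outer except NameError) → 'K' (after the try/except). Output: ZXK

Answer: ZXK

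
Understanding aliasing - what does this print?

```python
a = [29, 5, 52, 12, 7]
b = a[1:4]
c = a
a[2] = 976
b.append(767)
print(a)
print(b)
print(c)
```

Key concept: slice vs alias.
Step by step:
`a = [29, 5, 52, 12, 7]` → a = [29, 5, 52, 12, 7]
`b = a[1:4]` → b = [5, 52, 12]
`c = a` → c = [29, 5, 52, 12, 7] (same object as a)
`a[2] = 976` → a = [29, 5, 976, 12, 7] (same object as c); c = [29, 5, 976, 12, 7] (same object as a)
`b.append(767)` → b = [5, 52, 12, 767]
`print(a)` → prints [29, 5, 976, 12, 7]
`print(b)` → prints [5, 52, 12, 767]
`print(c)` → prints [29, 5, 976, 12, 7]

Answer:
[29, 5, 976, 12, 7]
[5, 52, 12, 767]
[29, 5, 976, 12, 7]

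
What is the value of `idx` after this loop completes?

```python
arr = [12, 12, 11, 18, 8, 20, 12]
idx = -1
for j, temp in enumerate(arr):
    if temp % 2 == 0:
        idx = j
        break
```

First even number index in [12, 12, 11, 18, 8, 20, 12]
`idx` takes the values: -1 → 0

Answer: 0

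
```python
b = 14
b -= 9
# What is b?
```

Trace:
`b = 14` → b = 14
`b -= 9` → b = 5
So b = 5

Answer: 5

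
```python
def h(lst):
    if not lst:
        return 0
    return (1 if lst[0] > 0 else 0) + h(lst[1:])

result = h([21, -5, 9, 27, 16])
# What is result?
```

Count of positive elements in [21, -5, 9, 27, 16] = 4

Answer: 4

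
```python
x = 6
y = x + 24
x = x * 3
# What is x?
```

Trace:
`x = 6` → x = 6
`y = x + 24` → y = 30
`x = x * 3` → x = 18
So x = 18

Answer: 18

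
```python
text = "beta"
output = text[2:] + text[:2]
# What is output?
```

Trace:
`text = "beta"` → text = 'beta'
`output = text[2:] + text[:2]` → output = 'tabe'
So output = 'tabe'

Answer: 'tabe'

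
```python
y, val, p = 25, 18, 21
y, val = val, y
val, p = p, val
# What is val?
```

Trace:
`y, val, p = 25, 18, 21` → y = 25; val = 18; p = 21
`y, val = val, y` → y = 18; val = 25
`val, p = p, val` → val = 21; p = 25
So val = 21

Answer: 21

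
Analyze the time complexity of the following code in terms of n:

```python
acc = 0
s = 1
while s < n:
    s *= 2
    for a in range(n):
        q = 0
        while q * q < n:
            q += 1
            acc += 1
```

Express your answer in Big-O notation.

Each loop level contributes: log n × n × √n. Multiplying the contributions gives O(n√n log n).

Answer: O(n√n log n)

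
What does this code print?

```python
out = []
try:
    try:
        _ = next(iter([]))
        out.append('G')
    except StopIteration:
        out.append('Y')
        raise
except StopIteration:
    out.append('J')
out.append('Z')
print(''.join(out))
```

Execution trace: 'Y' (inner except StopIteration) → 'J' (outer except StopIteration) → 'Z' (after the try/except). Output: YJZ

Answer: YJZ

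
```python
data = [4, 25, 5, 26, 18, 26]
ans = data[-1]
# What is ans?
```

Trace:
`data = [4, 25, 5, 26, 18, 26]` → data = [4, 25, 5, 26, 18, 26]
`ans = data[-1]` → ans = 26
So ans = 26

Answer: 26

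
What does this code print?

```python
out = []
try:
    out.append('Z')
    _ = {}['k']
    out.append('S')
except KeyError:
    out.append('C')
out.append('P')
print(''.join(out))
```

Execution trace: 'Z' (try body) → 'C' (except KeyError) → 'P' (after the try/except). Output: ZCP

Answer: ZCP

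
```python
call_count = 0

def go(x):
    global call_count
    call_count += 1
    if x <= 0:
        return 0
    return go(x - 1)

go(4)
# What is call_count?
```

Linear recursion stepping by 1: 5 calls from x=4 down to ≤0.

Answer: 5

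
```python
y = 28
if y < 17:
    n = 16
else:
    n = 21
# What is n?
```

Trace:
`y = 28` → y = 28
`if y < 17: ...` → y < 17 is False, take else branch → n = 21
So n = 21

Answer: 21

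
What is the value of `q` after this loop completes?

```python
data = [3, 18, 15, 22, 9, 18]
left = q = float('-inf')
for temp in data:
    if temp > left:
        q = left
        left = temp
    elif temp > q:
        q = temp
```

Second largest (with repeats) in [3, 18, 15, 22, 9, 18]
`q` takes the values: -inf → 3 → 15 → 18

Answer: 18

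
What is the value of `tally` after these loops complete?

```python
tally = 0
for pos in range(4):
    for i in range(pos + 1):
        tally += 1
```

Triangle: 1 + 2 + ... + 4
`tally` takes the values: 0 → 1 → 2 → 3 → 4 → 5 → 6 → 7 → 8 → 9 → 10

Answer: 10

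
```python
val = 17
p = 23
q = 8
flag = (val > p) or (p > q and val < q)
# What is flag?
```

Trace:
`val = 17` → val = 17
`p = 23` → p = 23
`q = 8` → q = 8
`flag = (val > p) or (p > q and val < q)` → flag = False
So flag = False

Answer: False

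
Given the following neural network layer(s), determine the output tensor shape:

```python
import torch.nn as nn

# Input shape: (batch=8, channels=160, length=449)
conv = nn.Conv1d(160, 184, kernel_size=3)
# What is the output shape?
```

Input: (8, 160, 449) -> Output: (8, 184, 447)

Answer: (8, 184, 447)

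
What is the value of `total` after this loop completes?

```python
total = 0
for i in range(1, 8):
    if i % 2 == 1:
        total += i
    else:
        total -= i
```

Add odd, subtract even
`total` takes the values: 0 → 1 → -1 → 2 → -2 → 3 → -3 → 4

Answer: 4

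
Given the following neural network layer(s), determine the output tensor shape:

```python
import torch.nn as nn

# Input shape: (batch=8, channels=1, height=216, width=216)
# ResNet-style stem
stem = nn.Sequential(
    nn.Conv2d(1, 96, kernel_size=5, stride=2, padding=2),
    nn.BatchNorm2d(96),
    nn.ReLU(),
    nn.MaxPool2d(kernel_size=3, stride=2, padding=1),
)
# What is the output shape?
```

Input: (8, 1, 216, 216) -> after Conv2d 5x5 stride=2: (8, 96, 108, 108) -> Output: (8, 96, 54, 54)

Answer: (8, 96, 54, 54)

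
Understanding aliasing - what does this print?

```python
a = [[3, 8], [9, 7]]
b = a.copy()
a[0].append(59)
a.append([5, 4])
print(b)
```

Key concept: shallow copy with nested lists.
Step by step:
`a = [[3, 8], [9, 7]]` → a = [[3, 8], [9, 7]]
`b = a.copy()` → b = [[3, 8], [9, 7]]
`a[0].append(59)` → a = [[3, 8, 59], [9, 7]]; b = [[3, 8, 59], [9, 7]]
`a.append([5, 4])` → a = [[3, 8, 59], [9, 7], [5, 4]]
`print(b)` → prints [[3, 8, 59], [9, 7]]

Answer: [[3, 8, 59], [9, 7]]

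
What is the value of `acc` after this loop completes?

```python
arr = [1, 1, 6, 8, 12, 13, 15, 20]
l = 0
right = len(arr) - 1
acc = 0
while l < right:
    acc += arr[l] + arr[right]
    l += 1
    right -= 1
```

Sum of pairs from ends
`acc` takes the values: 0 → 21 → 37 → 56 → 76

Answer: 76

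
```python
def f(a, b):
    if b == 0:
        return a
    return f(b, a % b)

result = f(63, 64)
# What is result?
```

f(63, 64) -> f(64, 63) -> f(63, 1) -> f(1, 0) -> 1

Answer: 1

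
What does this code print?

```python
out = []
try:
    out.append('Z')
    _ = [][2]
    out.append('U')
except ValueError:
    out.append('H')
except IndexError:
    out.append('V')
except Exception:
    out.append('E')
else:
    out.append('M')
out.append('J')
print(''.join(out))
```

Execution trace: 'Z' (try body) → 'V' (except IndexError) → 'J' (after the try/except). Output: ZVJ

Answer: ZVJ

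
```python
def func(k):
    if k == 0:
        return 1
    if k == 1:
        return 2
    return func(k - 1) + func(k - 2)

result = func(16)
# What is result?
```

Build up from base cases: func(0)=1, func(1)=2, func(2)=3, func(3)=5, func(4)=8, func(5)=13, func(6)=21, ..., func(16)=2584

Answer: 2584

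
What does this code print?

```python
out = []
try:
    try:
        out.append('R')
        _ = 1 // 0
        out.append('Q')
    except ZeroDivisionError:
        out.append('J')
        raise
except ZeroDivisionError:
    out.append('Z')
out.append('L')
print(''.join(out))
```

Execution trace: 'R' (inner try body) → 'J' (inner except ZeroDivisionError) → 'Z' (outer except ZeroDivisionError) → 'L' (after the try/except). Output: RJZL

Answer: RJZL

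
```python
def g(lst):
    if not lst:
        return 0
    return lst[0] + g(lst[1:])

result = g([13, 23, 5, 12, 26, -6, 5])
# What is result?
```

13 + 23 + 5 + 12 + 26 + (-6) + 5 + 0 = 78

Answer: 78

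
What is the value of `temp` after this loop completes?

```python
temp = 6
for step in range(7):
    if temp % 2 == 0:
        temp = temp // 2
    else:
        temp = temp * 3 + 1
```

Collatz-style transformation from 6
`temp` takes the values: 6 → 3 → 10 → 5 → 16 → 8 → 4 → 2

Answer: 2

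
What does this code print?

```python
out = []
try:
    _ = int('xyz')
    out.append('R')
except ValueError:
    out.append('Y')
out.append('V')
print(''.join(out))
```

Execution trace: 'Y' (except ValueError) → 'V' (after the try/except). Output: YV

Answer: YV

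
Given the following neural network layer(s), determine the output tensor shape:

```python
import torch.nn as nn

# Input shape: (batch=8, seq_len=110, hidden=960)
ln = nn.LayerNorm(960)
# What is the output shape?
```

Input: (8, 110, 960) -> Output: (8, 110, 960)

Answer: (8, 110, 960)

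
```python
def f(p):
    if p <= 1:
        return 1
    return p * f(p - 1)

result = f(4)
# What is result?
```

f(4) = 4 * 3 * 2 * 1 = 24

Answer: 24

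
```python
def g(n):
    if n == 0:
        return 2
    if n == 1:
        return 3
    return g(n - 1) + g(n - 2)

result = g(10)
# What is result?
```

Build up from base cases: g(0)=2, g(1)=3, g(2)=5, g(3)=8, g(4)=13, g(5)=21, g(6)=34, ..., g(10)=233

Answer: 233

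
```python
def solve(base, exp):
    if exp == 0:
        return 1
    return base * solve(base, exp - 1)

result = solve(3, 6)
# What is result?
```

solve(3, 6) = 3 * 3 * 3 * 3 * 3 * 3 = 729

Answer: 729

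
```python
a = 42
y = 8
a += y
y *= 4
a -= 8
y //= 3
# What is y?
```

Trace:
`a = 42` → a = 42
`y = 8` → y = 8
`a += y` → a = 50
`y *= 4` → y = 32
`a -= 8` → a = 42
`y //= 3` → y = 10
So y = 10

Answer: 10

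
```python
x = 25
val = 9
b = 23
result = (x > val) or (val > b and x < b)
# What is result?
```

Trace:
`x = 25` → x = 25
`val = 9` → val = 9
`b = 23` → b = 23
`result = (x > val) or (val > b and x < b)` → result = True
So result = True

Answer: True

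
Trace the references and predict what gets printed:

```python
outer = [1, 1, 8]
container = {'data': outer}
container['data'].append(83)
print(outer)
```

Key concept: dict holds reference to list.
Step by step:
`outer = [1, 1, 8]` → outer = [1, 1, 8]
`container = {'data': outer}` → container = {'data': [1, 1, 8]}
`container['data'].append(83)` → outer = [1, 1, 8, 83]; container = {'data': [1, 1, 8, 83]}
`print(outer)` → prints [1, 1, 8, 83]

Answer: [1, 1, 8, 83]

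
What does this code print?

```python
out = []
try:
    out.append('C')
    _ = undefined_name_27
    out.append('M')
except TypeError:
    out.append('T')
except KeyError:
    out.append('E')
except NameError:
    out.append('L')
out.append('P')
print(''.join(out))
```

Execution trace: 'C' (try body) → 'L' (except NameError) → 'P' (after the try/except). Output: CLP

Answer: CLP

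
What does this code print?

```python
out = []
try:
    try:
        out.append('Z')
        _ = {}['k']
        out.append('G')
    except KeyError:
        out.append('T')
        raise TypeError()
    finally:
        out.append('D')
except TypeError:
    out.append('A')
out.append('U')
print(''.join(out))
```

Execution trace: 'Z' (inner try body) → 'T' (inner except KeyError) → 'D' (inner finally) → 'A' (outer except TypeError) → 'U' (after the try/except). Output: ZTDAU

Answer: ZTDAU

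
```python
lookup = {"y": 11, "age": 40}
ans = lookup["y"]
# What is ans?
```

Trace:
`lookup = {"y": 11, "age": 40}` → lookup = {'y': 11, 'age': 40}
`ans = lookup["y"]` → ans = 11
So ans = 11

Answer: 11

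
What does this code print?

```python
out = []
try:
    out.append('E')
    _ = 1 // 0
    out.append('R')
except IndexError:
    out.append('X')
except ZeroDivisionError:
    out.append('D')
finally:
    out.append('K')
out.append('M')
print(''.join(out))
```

Execution trace: 'E' (try body) → 'D' (except ZeroDivisionError) → 'K' (finally) → 'M' (after the try/except). Output: EDKM

Answer: EDKM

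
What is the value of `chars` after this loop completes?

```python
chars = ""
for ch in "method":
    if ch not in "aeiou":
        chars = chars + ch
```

Remove vowels from 'method'
`chars` takes the values: "" → "m" → "mt" → "mth" → "mthd"

Answer: "mthd"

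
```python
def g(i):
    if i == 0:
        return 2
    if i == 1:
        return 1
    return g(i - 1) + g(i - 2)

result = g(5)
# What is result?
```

Build up from base cases: g(0)=2, g(1)=1, g(2)=3, g(3)=4, g(4)=7, g(5)=11

Answer: 11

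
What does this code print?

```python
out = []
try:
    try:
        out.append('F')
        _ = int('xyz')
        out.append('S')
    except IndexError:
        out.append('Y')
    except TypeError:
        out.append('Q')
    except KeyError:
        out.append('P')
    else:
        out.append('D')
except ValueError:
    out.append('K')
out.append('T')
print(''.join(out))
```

Execution trace: 'F' (try body) → 'K' (outer except ValueError) → 'T' (after the try/except). Output: FKT

Answer: FKT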